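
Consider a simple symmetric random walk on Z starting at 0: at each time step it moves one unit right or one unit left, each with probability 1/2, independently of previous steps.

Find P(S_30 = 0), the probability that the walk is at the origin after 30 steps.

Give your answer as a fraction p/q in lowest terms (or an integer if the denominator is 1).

To return to 0 after 30 steps: need exactly 15 steps of +1 and 15 of -1.
Favorable paths: C(30,15) = 155117520
Total paths: 2^30 = 1073741824
P = 155117520/1073741824 = 9694845/67108864

Answer: 9694845/67108864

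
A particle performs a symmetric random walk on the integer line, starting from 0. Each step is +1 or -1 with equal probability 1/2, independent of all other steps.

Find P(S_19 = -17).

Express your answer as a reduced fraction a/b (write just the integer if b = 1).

To reach position -17 after 19 steps: need 1 step of +1 and 18 of -1.
Favorable paths: C(19,1) = 19
Total paths: 2^19 = 524288
P = 19/524288 = 19/524288

Answer: 19/524288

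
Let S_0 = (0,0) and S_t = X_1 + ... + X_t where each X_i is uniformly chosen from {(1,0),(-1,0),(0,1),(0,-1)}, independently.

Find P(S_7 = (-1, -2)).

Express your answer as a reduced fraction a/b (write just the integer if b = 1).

Let h be the number of horizontal steps (so 7-h are vertical). To end at (-1,-2) need (h-1)/2 right-steps and ((7-h)-2)/2 up-steps.
Sum over h with 1 ≤ h ≤ 5, h ≡ 1 (mod 2), 7-h ≡ 0 (mod 2):
h=1: C(7,1)·C(1,0)·C(6,2) = 7·1·15 = 105
h=3: C(7,3)·C(3,1)·C(4,1) = 35·3·4 = 420
h=5: C(7,5)·C(5,2)·C(2,0) = 21·10·1 = 210
Total favorable: 735
Total paths: 4^7 = 16384
P = 735/16384 = 735/16384

Answer: 735/16384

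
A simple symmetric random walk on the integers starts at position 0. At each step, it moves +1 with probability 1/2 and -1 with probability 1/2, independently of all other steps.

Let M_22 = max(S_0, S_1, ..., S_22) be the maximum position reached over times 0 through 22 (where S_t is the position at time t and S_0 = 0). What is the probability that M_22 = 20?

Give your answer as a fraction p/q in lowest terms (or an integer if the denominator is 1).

Let M_22 = max(S_0,...,S_22). Use the reflection principle: for j ≥ 1, #{paths with M_22 ≥ j} = #{S_22 ≥ j} + #{S_22 ≥ j+1}.
By reflection, #{M_22 ≥ 20} = #{S_22 ≥ 20} + #{S_22 ≥ 21} = 23 + 1 = 24.
#{M_22 ≥ 21} = #{S_22 ≥ 21} + #{S_22 ≥ 22} = 1 + 1 = 2.
#{M_22 = 20} = 24 - 2 = 22.
P(M_22 = 20) = 22/4194304 = 11/2097152

Answer: 11/2097152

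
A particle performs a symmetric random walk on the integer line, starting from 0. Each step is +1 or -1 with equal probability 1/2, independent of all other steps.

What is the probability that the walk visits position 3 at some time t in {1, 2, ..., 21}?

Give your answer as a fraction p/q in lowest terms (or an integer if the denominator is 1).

Count via complement. Let g(t,s) = #length-t paths at position s with S_1..S_t all ≠ 3.
g(t,s) = g(t-1,s-1) + g(t-1,s+1) for s ≠ 3; g(t,3) = 0.
t=0: g(0,0)=1
t=1: g(1,-1)=1 g(1,1)=1
t=2: g(2,-2)=1 g(2,0)=2 g(2,2)=1
t=3: g(3,-3)=1 g(3,-1)=3 g(3,1)=3
t=4: g(4,-4)=1 g(4,-2)=4 g(4,0)=6 g(4,2)=3
t=5: g(5,-5)=1 g(5,-3)=5 g(5,-1)=10 g(5,1)=9
t=6: g(6,-6)=1 g(6,-4)=6 g(6,-2)=15 g(6,0)=19 g(6,2)=9
t=7: g(7,-7)=1 g(7,-5)=7 g(7,-3)=21 g(7,-1)=34 g(7,1)=28
t=8: g(8,-8)=1 g(8,-6)=8 g(8,-4)=28 g(8,-2)=55 g(8,0)=62 g(8,2)=28
t=9: g(9,-9)=1 g(9,-7)=9 g(9,-5)=36 g(9,-3)=83 g(9,-1)=117 g(9,1)=90
t=10: g(10,-10)=1 g(10,-8)=10 g(10,-6)=45 g(10,-4)=119 g(10,-2)=200 g(10,0)=207 g(10,2)=90
t=11: g(11,-11)=1 g(11,-9)=11 g(11,-7)=55 g(11,-5)=164 g(11,-3)=319 g(11,-1)=407 g(11,1)=297
t=12: g(12,-12)=1 g(12,-10)=12 g(12,-8)=66 g(12,-6)=219 g(12,-4)=483 g(12,-2)=726 g(12,0)=704 g(12,2)=297
t=13: g(13,-13)=1 g(13,-11)=13 g(13,-9)=78 g(13,-7)=285 g(13,-5)=702 g(13,-3)=1209 g(13,-1)=1430 g(13,1)=1001
t=14: g(14,-14)=1 g(14,-12)=14 g(14,-10)=91 g(14,-8)=363 g(14,-6)=987 g(14,-4)=1911 g(14,-2)=2639 g(14,0)=2431 g(14,2)=1001
t=15: g(15,-15)=1 g(15,-13)=15 g(15,-11)=105 g(15,-9)=454 g(15,-7)=1350 g(15,-5)=2898 g(15,-3)=4550 g(15,-1)=5070 g(15,1)=3432
t=16: g(16,-16)=1 g(16,-14)=16 g(16,-12)=120 g(16,-10)=559 g(16,-8)=1804 g(16,-6)=4248 g(16,-4)=7448 g(16,-2)=9620 g(16,0)=8502 g(16,2)=3432
t=17: g(17,-17)=1 g(17,-15)=17 g(17,-13)=136 g(17,-11)=679 g(17,-9)=2363 g(17,-7)=6052 g(17,-5)=11696 g(17,-3)=17068 g(17,-1)=18122 g(17,1)=11934
t=18: g(18,-18)=1 g(18,-16)=18 g(18,-14)=153 g(18,-12)=815 g(18,-10)=3042 g(18,-8)=8415 g(18,-6)=17748 g(18,-4)=28764 g(18,-2)=35190 g(18,0)=30056 g(18,2)=11934
t=19: g(19,-19)=1 g(19,-17)=19 g(19,-15)=171 g(19,-13)=968 g(19,-11)=3857 g(19,-9)=11457 g(19,-7)=26163 g(19,-5)=46512 g(19,-3)=63954 g(19,-1)=65246 g(19,1)=41990
t=20: g(20,-20)=1 g(20,-18)=20 g(20,-16)=190 g(20,-14)=1139 g(20,-12)=4825 g(20,-10)=15314 g(20,-8)=37620 g(20,-6)=72675 g(20,-4)=110466 g(20,-2)=129200 g(20,0)=107236 g(20,2)=41990
t=21: g(21,-21)=1 g(21,-19)=21 g(21,-17)=210 g(21,-15)=1329 g(21,-13)=5964 g(21,-11)=20139 g(21,-9)=52934 g(21,-7)=110295 g(21,-5)=183141 g(21,-3)=239666 g(21,-1)=236436 g(21,1)=149226
Paths never hitting 3: Σ_s g(21,s) = 999362
Paths hitting 3: 2^21 - 999362 = 1097790
P = 1097790/2097152 = 548895/1048576

Answer: 548895/1048576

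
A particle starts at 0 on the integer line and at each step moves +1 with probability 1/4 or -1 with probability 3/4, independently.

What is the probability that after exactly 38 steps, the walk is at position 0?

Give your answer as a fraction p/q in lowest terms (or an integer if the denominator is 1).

To be at 0 after 38 steps: need exactly 19 steps of +1 and 19 of -1.
Number of such sequences: C(38,19) = 35345263800
Each has probability (1/4)^19 · (3/4)^19 = 1162261467/75557863725914323419136
P = 35345263800 · 1162261467/75557863725914323419136 = 5135054769461249325/9444732965739290427392

Answer: 5135054769461249325/9444732965739290427392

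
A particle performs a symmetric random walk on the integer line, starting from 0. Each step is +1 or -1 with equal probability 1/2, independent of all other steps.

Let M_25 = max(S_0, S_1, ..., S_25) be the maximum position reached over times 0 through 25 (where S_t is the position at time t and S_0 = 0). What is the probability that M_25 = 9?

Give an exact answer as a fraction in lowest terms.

Let M_25 = max(S_0,...,S_25). Use the reflection principle: for j ≥ 1, #{paths with M_25 ≥ j} = #{S_25 ≥ j} + #{S_25 ≥ j+1}.
By reflection, #{M_25 ≥ 9} = #{S_25 ≥ 9} + #{S_25 ≥ 10} = 1807781 + 726206 = 2533987.
#{M_25 ≥ 10} = #{S_25 ≥ 10} + #{S_25 ≥ 11} = 726206 + 726206 = 1452412.
#{M_25 = 9} = 2533987 - 1452412 = 1081575.
P(M_25 = 9) = 1081575/33554432 = 1081575/33554432

Answer: 1081575/33554432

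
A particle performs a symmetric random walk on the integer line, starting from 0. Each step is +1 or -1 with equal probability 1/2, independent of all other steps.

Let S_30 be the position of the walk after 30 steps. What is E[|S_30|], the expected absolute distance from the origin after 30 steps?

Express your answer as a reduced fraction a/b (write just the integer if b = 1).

S_30 takes values m ≡ 0 (mod 2) with |m| ≤ 30; P(S_30=m) = C(30,(30+m)/2)/2^30.
Total paths: 2^30 = 1073741824
Distribution: P(S=-30)=1/1073741824, P(S=-28)=30/1073741824, P(S=-26)=435/1073741824, P(S=-24)=4060/1073741824, P(S=-22)=27405/1073741824, P(S=-20)=142506/1073741824, P(S=-18)=593775/1073741824, P(S=-16)=2035800/1073741824, P(S=-14)=5852925/1073741824, P(S=-12)=14307150/1073741824, P(S=-10)=30045015/1073741824, P(S=-8)=54627300/1073741824, P(S=-6)=86493225/1073741824, P(S=-4)=119759850/1073741824, P(S=-2)=145422675/1073741824, P(S=0)=155117520/1073741824, P(S=2)=145422675/1073741824, P(S=4)=119759850/1073741824, P(S=6)=86493225/1073741824, P(S=8)=54627300/1073741824, P(S=10)=30045015/1073741824, P(S=12)=14307150/1073741824, P(S=14)=5852925/1073741824, P(S=16)=2035800/1073741824, P(S=18)=593775/1073741824, P(S=20)=142506/1073741824, P(S=22)=27405/1073741824, P(S=24)=4060/1073741824, P(S=26)=435/1073741824, P(S=28)=30/1073741824, P(S=30)=1/1073741824
E[|S_30|] = Σ_m |m|·P(S_30=m) = 4653525600/1073741824 = 145422675/33554432

Answer: 145422675/33554432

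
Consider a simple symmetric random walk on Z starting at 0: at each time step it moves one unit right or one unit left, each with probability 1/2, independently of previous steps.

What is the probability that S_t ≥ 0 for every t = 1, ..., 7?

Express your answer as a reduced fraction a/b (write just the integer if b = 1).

Let f(t,s) = #length-t paths at position s with S_1..S_t all ≥ 0.
f(t,s) = f(t-1,s-1) + f(t-1,s+1) for s ≥ 0; f(t,s) = 0 for s < 0.
t=0: f(0,0)=1
t=1: f(1,1)=1
t=2: f(2,0)=1 f(2,2)=1
t=3: f(3,1)=2 f(3,3)=1
t=4: f(4,0)=2 f(4,2)=3 f(4,4)=1
t=5: f(5,1)=5 f(5,3)=4 f(5,5)=1
t=6: f(6,0)=5 f(6,2)=9 f(6,4)=5 f(6,6)=1
t=7: f(7,1)=14 f(7,3)=14 f(7,5)=6 f(7,7)=1
Σ_s f(7,s) = 35
P = 35/128 = 35/128

Answer: 35/128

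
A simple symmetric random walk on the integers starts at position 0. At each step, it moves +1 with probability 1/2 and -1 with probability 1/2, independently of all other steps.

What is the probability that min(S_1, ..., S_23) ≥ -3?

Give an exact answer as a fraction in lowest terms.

Let f(t,s) = #length-t paths at position s with S_1..S_t all ≥ -3.
f(t,s) = f(t-1,s-1) + f(t-1,s+1) for s ≥ -3; f(t,s) = 0 for s < -3.
t=0: f(0,0)=1
t=1: f(1,-1)=1 f(1,1)=1
t=2: f(2,-2)=1 f(2,0)=2 f(2,2)=1
t=3: f(3,-3)=1 f(3,-1)=3 f(3,1)=3 f(3,3)=1
t=4: f(4,-2)=4 f(4,0)=6 f(4,2)=4 f(4,4)=1
t=5: f(5,-3)=4 f(5,-1)=10 f(5,1)=10 f(5,3)=5 f(5,5)=1
t=6: f(6,-2)=14 f(6,0)=20 f(6,2)=15 f(6,4)=6 f(6,6)=1
t=7: f(7,-3)=14 f(7,-1)=34 f(7,1)=35 f(7,3)=21 f(7,5)=7 f(7,7)=1
t=8: f(8,-2)=48 f(8,0)=69 f(8,2)=56 f(8,4)=28 f(8,6)=8 f(8,8)=1
t=9: f(9,-3)=48 f(9,-1)=117 f(9,1)=125 f(9,3)=84 f(9,5)=36 f(9,7)=9 f(9,9)=1
t=10: f(10,-2)=165 f(10,0)=242 f(10,2)=209 f(10,4)=120 f(10,6)=45 f(10,8)=10 f(10,10)=1
t=11: f(11,-3)=165 f(11,-1)=407 f(11,1)=451 f(11,3)=329 f(11,5)=165 f(11,7)=55 f(11,9)=11 f(11,11)=1
t=12: f(12,-2)=572 f(12,0)=858 f(12,2)=780 f(12,4)=494 f(12,6)=220 f(12,8)=66 f(12,10)=12 f(12,12)=1
t=13: f(13,-3)=572 f(13,-1)=1430 f(13,1)=1638 f(13,3)=1274 f(13,5)=714 f(13,7)=286 f(13,9)=78 f(13,11)=13 f(13,13)=1
t=14: f(14,-2)=2002 f(14,0)=3068 f(14,2)=2912 f(14,4)=1988 f(14,6)=1000 f(14,8)=364 f(14,10)=91 f(14,12)=14 f(14,14)=1
t=15: f(15,-3)=2002 f(15,-1)=5070 f(15,1)=5980 f(15,3)=4900 f(15,5)=2988 f(15,7)=1364 f(15,9)=455 f(15,11)=105 f(15,13)=15 f(15,15)=1
t=16: f(16,-2)=7072 f(16,0)=11050 f(16,2)=10880 f(16,4)=7888 f(16,6)=4352 f(16,8)=1819 f(16,10)=560 f(16,12)=120 f(16,14)=16 f(16,16)=1
t=17: f(17,-3)=7072 f(17,-1)=18122 f(17,1)=21930 f(17,3)=18768 f(17,5)=12240 f(17,7)=6171 f(17,9)=2379 f(17,11)=680 f(17,13)=136 f(17,15)=17 f(17,17)=1
t=18: f(18,-2)=25194 f(18,0)=40052 f(18,2)=40698 f(18,4)=31008 f(18,6)=18411 f(18,8)=8550 f(18,10)=3059 f(18,12)=816 f(18,14)=153 f(18,16)=18 f(18,18)=1
t=19: f(19,-3)=25194 f(19,-1)=65246 f(19,1)=80750 f(19,3)=71706 f(19,5)=49419 f(19,7)=26961 f(19,9)=11609 f(19,11)=3875 f(19,13)=969 f(19,15)=171 f(19,17)=19 f(19,19)=1
t=20: f(20,-2)=90440 f(20,0)=145996 f(20,2)=152456 f(20,4)=121125 f(20,6)=76380 f(20,8)=38570 f(20,10)=15484 f(20,12)=4844 f(20,14)=1140 f(20,16)=190 f(20,18)=20 f(20,20)=1
t=21: f(21,-3)=90440 f(21,-1)=236436 f(21,1)=298452 f(21,3)=273581 f(21,5)=197505 f(21,7)=114950 f(21,9)=54054 f(21,11)=20328 f(21,13)=5984 f(21,15)=1330 f(21,17)=210 f(21,19)=21 f(21,21)=1
t=22: f(22,-2)=326876 f(22,0)=534888 f(22,2)=572033 f(22,4)=471086 f(22,6)=312455 f(22,8)=169004 f(22,10)=74382 f(22,12)=26312 f(22,14)=7314 f(22,16)=1540 f(22,18)=231 f(22,20)=22 f(22,22)=1
t=23: f(23,-3)=326876 f(23,-1)=861764 f(23,1)=1106921 f(23,3)=1043119 f(23,5)=783541 f(23,7)=481459 f(23,9)=243386 f(23,11)=100694 f(23,13)=33626 f(23,15)=8854 f(23,17)=1771 f(23,19)=253 f(23,21)=23 f(23,23)=1
Σ_s f(23,s) = 4992288
P = 4992288/8388608 = 156009/262144

Answer: 156009/262144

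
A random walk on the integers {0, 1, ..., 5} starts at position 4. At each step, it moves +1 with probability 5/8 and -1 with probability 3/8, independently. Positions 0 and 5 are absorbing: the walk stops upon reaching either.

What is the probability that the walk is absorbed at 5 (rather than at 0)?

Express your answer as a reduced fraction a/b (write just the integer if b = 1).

Biased walk: p = 5/8, q = 3/8, r = q/p = 3/5
Gambler's ruin: P(hit 5 before 0 | start at 4) = (1 - r^a)/(1 - r^N)
r^4 = 81/625; r^5 = 243/3125
P = (1 - 81/625) / (1 - 243/3125) = 544/625 / 2882/3125 = 1360/1441

Answer: 1360/1441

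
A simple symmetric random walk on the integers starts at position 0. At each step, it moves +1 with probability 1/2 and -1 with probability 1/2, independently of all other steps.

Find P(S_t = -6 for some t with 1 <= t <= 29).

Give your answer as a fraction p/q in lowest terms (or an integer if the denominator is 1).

Answer: 35558423/134217728

Derivation:
Count via complement. Let g(t,s) = #length-t paths at position s with S_1..S_t all ≠ -6.
g(t,s) = g(t-1,s-1) + g(t-1,s+1) for s ≠ -6; g(t,-6) = 0.
t=0: g(0,0)=1
t=1: g(1,-1)=1 g(1,1)=1
t=2: g(2,-2)=1 g(2,0)=2 g(2,2)=1
t=3: g(3,-3)=1 g(3,-1)=3 g(3,1)=3 g(3,3)=1
t=4: g(4,-4)=1 g(4,-2)=4 g(4,0)=6 g(4,2)=4 g(4,4)=1
t=5: g(5,-5)=1 g(5,-3)=5 g(5,-1)=10 g(5,1)=10 g(5,3)=5 g(5,5)=1
t=6: g(6,-4)=6 g(6,-2)=15 g(6,0)=20 g(6,2)=15 g(6,4)=6 g(6,6)=1
t=7: g(7,-5)=6 g(7,-3)=21 g(7,-1)=35 g(7,1)=35 g(7,3)=21 g(7,5)=7 g(7,7)=1
t=8: g(8,-4)=27 g(8,-2)=56 g(8,0)=70 g(8,2)=56 g(8,4)=28 g(8,6)=8 g(8,8)=1
t=9: g(9,-5)=27 g(9,-3)=83 g(9,-1)=126 g(9,1)=126 g(9,3)=84 g(9,5)=36 g(9,7)=9 g(9,9)=1
t=10: g(10,-4)=110 g(10,-2)=209 g(10,0)=252 g(10,2)=210 g(10,4)=120 g(10,6)=45 g(10,8)=10 g(10,10)=1
t=11: g(11,-5)=110 g(11,-3)=319 g(11,-1)=461 g(11,1)=462 g(11,3)=330 g(11,5)=165 g(11,7)=55 g(11,9)=11 g(11,11)=1
t=12: g(12,-4)=429 g(12,-2)=780 g(12,0)=923 g(12,2)=792 g(12,4)=495 g(12,6)=220 g(12,8)=66 g(12,10)=12 g(12,12)=1
t=13: g(13,-5)=429 g(13,-3)=1209 g(13,-1)=1703 g(13,1)=1715 g(13,3)=1287 g(13,5)=715 g(13,7)=286 g(13,9)=78 g(13,11)=13 g(13,13)=1
t=14: g(14,-4)=1638 g(14,-2)=2912 g(14,0)=3418 g(14,2)=3002 g(14,4)=2002 g(14,6)=1001 g(14,8)=364 g(14,10)=91 g(14,12)=14 g(14,14)=1
t=15: g(15,-5)=1638 g(15,-3)=4550 g(15,-1)=6330 g(15,1)=6420 g(15,3)=5004 g(15,5)=3003 g(15,7)=1365 g(15,9)=455 g(15,11)=105 g(15,13)=15 g(15,15)=1
t=16: g(16,-4)=6188 g(16,-2)=10880 g(16,0)=12750 g(16,2)=11424 g(16,4)=8007 g(16,6)=4368 g(16,8)=1820 g(16,10)=560 g(16,12)=120 g(16,14)=16 g(16,16)=1
t=17: g(17,-5)=6188 g(17,-3)=17068 g(17,-1)=23630 g(17,1)=24174 g(17,3)=19431 g(17,5)=12375 g(17,7)=6188 g(17,9)=2380 g(17,11)=680 g(17,13)=136 g(17,15)=17 g(17,17)=1
t=18: g(18,-4)=23256 g(18,-2)=40698 g(18,0)=47804 g(18,2)=43605 g(18,4)=31806 g(18,6)=18563 g(18,8)=8568 g(18,10)=3060 g(18,12)=816 g(18,14)=153 g(18,16)=18 g(18,18)=1
t=19: g(19,-5)=23256 g(19,-3)=63954 g(19,-1)=88502 g(19,1)=91409 g(19,3)=75411 g(19,5)=50369 g(19,7)=27131 g(19,9)=11628 g(19,11)=3876 g(19,13)=969 g(19,15)=171 g(19,17)=19 g(19,19)=1
t=20: g(20,-4)=87210 g(20,-2)=152456 g(20,0)=179911 g(20,2)=166820 g(20,4)=125780 g(20,6)=77500 g(20,8)=38759 g(20,10)=15504 g(20,12)=4845 g(20,14)=1140 g(20,16)=190 g(20,18)=20 g(20,20)=1
t=21: g(21,-5)=87210 g(21,-3)=239666 g(21,-1)=332367 g(21,1)=346731 g(21,3)=292600 g(21,5)=203280 g(21,7)=116259 g(21,9)=54263 g(21,11)=20349 g(21,13)=5985 g(21,15)=1330 g(21,17)=210 g(21,19)=21 g(21,21)=1
t=22: g(22,-4)=326876 g(22,-2)=572033 g(22,0)=679098 g(22,2)=639331 g(22,4)=495880 g(22,6)=319539 g(22,8)=170522 g(22,10)=74612 g(22,12)=26334 g(22,14)=7315 g(22,16)=1540 g(22,18)=231 g(22,20)=22 g(22,22)=1
t=23: g(23,-5)=326876 g(23,-3)=898909 g(23,-1)=1251131 g(23,1)=1318429 g(23,3)=1135211 g(23,5)=815419 g(23,7)=490061 g(23,9)=245134 g(23,11)=100946 g(23,13)=33649 g(23,15)=8855 g(23,17)=1771 g(23,19)=253 g(23,21)=23 g(23,23)=1
t=24: g(24,-4)=1225785 g(24,-2)=2150040 g(24,0)=2569560 g(24,2)=2453640 g(24,4)=1950630 g(24,6)=1305480 g(24,8)=735195 g(24,10)=346080 g(24,12)=134595 g(24,14)=42504 g(24,16)=10626 g(24,18)=2024 g(24,20)=276 g(24,22)=24 g(24,24)=1
t=25: g(25,-5)=1225785 g(25,-3)=3375825 g(25,-1)=4719600 g(25,1)=5023200 g(25,3)=4404270 g(25,5)=3256110 g(25,7)=2040675 g(25,9)=1081275 g(25,11)=480675 g(25,13)=177099 g(25,15)=53130 g(25,17)=12650 g(25,19)=2300 g(25,21)=300 g(25,23)=25 g(25,25)=1
t=26: g(26,-4)=4601610 g(26,-2)=8095425 g(26,0)=9742800 g(26,2)=9427470 g(26,4)=7660380 g(26,6)=5296785 g(26,8)=3121950 g(26,10)=1561950 g(26,12)=657774 g(26,14)=230229 g(26,16)=65780 g(26,18)=14950 g(26,20)=2600 g(26,22)=325 g(26,24)=26 g(26,26)=1
t=27: g(27,-5)=4601610 g(27,-3)=12697035 g(27,-1)=17838225 g(27,1)=19170270 g(27,3)=17087850 g(27,5)=12957165 g(27,7)=8418735 g(27,9)=4683900 g(27,11)=2219724 g(27,13)=888003 g(27,15)=296009 g(27,17)=80730 g(27,19)=17550 g(27,21)=2925 g(27,23)=351 g(27,25)=27 g(27,27)=1
t=28: g(28,-4)=17298645 g(28,-2)=30535260 g(28,0)=37008495 g(28,2)=36258120 g(28,4)=30045015 g(28,6)=21375900 g(28,8)=13102635 g(28,10)=6903624 g(28,12)=3107727 g(28,14)=1184012 g(28,16)=376739 g(28,18)=98280 g(28,20)=20475 g(28,22)=3276 g(28,24)=378 g(28,26)=28 g(28,28)=1
t=29: g(29,-5)=17298645 g(29,-3)=47833905 g(29,-1)=67543755 g(29,1)=73266615 g(29,3)=66303135 g(29,5)=51420915 g(29,7)=34478535 g(29,9)=20006259 g(29,11)=10011351 g(29,13)=4291739 g(29,15)=1560751 g(29,17)=475019 g(29,19)=118755 g(29,21)=23751 g(29,23)=3654 g(29,25)=406 g(29,27)=29 g(29,29)=1
Paths never hitting -6: Σ_s g(29,s) = 394637220
Paths hitting -6: 2^29 - 394637220 = 142233692
P = 142233692/536870912 = 35558423/134217728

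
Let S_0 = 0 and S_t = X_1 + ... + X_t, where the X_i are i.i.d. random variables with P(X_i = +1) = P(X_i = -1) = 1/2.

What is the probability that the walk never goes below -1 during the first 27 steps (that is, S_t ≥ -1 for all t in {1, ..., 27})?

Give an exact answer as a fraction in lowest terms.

Let f(t,s) = #length-t paths at position s with S_1..S_t all ≥ -1.
f(t,s) = f(t-1,s-1) + f(t-1,s+1) for s ≥ -1; f(t,s) = 0 for s < -1.
t=0: f(0,0)=1
t=1: f(1,-1)=1 f(1,1)=1
t=2: f(2,0)=2 f(2,2)=1
t=3: f(3,-1)=2 f(3,1)=3 f(3,3)=1
t=4: f(4,0)=5 f(4,2)=4 f(4,4)=1
t=5: f(5,-1)=5 f(5,1)=9 f(5,3)=5 f(5,5)=1
t=6: f(6,0)=14 f(6,2)=14 f(6,4)=6 f(6,6)=1
t=7: f(7,-1)=14 f(7,1)=28 f(7,3)=20 f(7,5)=7 f(7,7)=1
t=8: f(8,0)=42 f(8,2)=48 f(8,4)=27 f(8,6)=8 f(8,8)=1
t=9: f(9,-1)=42 f(9,1)=90 f(9,3)=75 f(9,5)=35 f(9,7)=9 f(9,9)=1
t=10: f(10,0)=132 f(10,2)=165 f(10,4)=110 f(10,6)=44 f(10,8)=10 f(10,10)=1
t=11: f(11,-1)=132 f(11,1)=297 f(11,3)=275 f(11,5)=154 f(11,7)=54 f(11,9)=11 f(11,11)=1
t=12: f(12,0)=429 f(12,2)=572 f(12,4)=429 f(12,6)=208 f(12,8)=65 f(12,10)=12 f(12,12)=1
t=13: f(13,-1)=429 f(13,1)=1001 f(13,3)=1001 f(13,5)=637 f(13,7)=273 f(13,9)=77 f(13,11)=13 f(13,13)=1
t=14: f(14,0)=1430 f(14,2)=2002 f(14,4)=1638 f(14,6)=910 f(14,8)=350 f(14,10)=90 f(14,12)=14 f(14,14)=1
t=15: f(15,-1)=1430 f(15,1)=3432 f(15,3)=3640 f(15,5)=2548 f(15,7)=1260 f(15,9)=440 f(15,11)=104 f(15,13)=15 f(15,15)=1
t=16: f(16,0)=4862 f(16,2)=7072 f(16,4)=6188 f(16,6)=3808 f(16,8)=1700 f(16,10)=544 f(16,12)=119 f(16,14)=16 f(16,16)=1
t=17: f(17,-1)=4862 f(17,1)=11934 f(17,3)=13260 f(17,5)=9996 f(17,7)=5508 f(17,9)=2244 f(17,11)=663 f(17,13)=135 f(17,15)=17 f(17,17)=1
t=18: f(18,0)=16796 f(18,2)=25194 f(18,4)=23256 f(18,6)=15504 f(18,8)=7752 f(18,10)=2907 f(18,12)=798 f(18,14)=152 f(18,16)=18 f(18,18)=1
t=19: f(19,-1)=16796 f(19,1)=41990 f(19,3)=48450 f(19,5)=38760 f(19,7)=23256 f(19,9)=10659 f(19,11)=3705 f(19,13)=950 f(19,15)=170 f(19,17)=19 f(19,19)=1
t=20: f(20,0)=58786 f(20,2)=90440 f(20,4)=87210 f(20,6)=62016 f(20,8)=33915 f(20,10)=14364 f(20,12)=4655 f(20,14)=1120 f(20,16)=189 f(20,18)=20 f(20,20)=1
t=21: f(21,-1)=58786 f(21,1)=149226 f(21,3)=177650 f(21,5)=149226 f(21,7)=95931 f(21,9)=48279 f(21,11)=19019 f(21,13)=5775 f(21,15)=1309 f(21,17)=209 f(21,19)=21 f(21,21)=1
t=22: f(22,0)=208012 f(22,2)=326876 f(22,4)=326876 f(22,6)=245157 f(22,8)=144210 f(22,10)=67298 f(22,12)=24794 f(22,14)=7084 f(22,16)=1518 f(22,18)=230 f(22,20)=22 f(22,22)=1
t=23: f(23,-1)=208012 f(23,1)=534888 f(23,3)=653752 f(23,5)=572033 f(23,7)=389367 f(23,9)=211508 f(23,11)=92092 f(23,13)=31878 f(23,15)=8602 f(23,17)=1748 f(23,19)=252 f(23,21)=23 f(23,23)=1
t=24: f(24,0)=742900 f(24,2)=1188640 f(24,4)=1225785 f(24,6)=961400 f(24,8)=600875 f(24,10)=303600 f(24,12)=123970 f(24,14)=40480 f(24,16)=10350 f(24,18)=2000 f(24,20)=275 f(24,22)=24 f(24,24)=1
t=25: f(25,-1)=742900 f(25,1)=1931540 f(25,3)=2414425 f(25,5)=2187185 f(25,7)=1562275 f(25,9)=904475 f(25,11)=427570 f(25,13)=164450 f(25,15)=50830 f(25,17)=12350 f(25,19)=2275 f(25,21)=299 f(25,23)=25 f(25,25)=1
t=26: f(26,0)=2674440 f(26,2)=4345965 f(26,4)=4601610 f(26,6)=3749460 f(26,8)=2466750 f(26,10)=1332045 f(26,12)=592020 f(26,14)=215280 f(26,16)=63180 f(26,18)=14625 f(26,20)=2574 f(26,22)=324 f(26,24)=26 f(26,26)=1
t=27: f(27,-1)=2674440 f(27,1)=7020405 f(27,3)=8947575 f(27,5)=8351070 f(27,7)=6216210 f(27,9)=3798795 f(27,11)=1924065 f(27,13)=807300 f(27,15)=278460 f(27,17)=77805 f(27,19)=17199 f(27,21)=2898 f(27,23)=350 f(27,25)=27 f(27,27)=1
Σ_s f(27,s) = 40116600
P = 40116600/134217728 = 5014575/16777216

Answer: 5014575/16777216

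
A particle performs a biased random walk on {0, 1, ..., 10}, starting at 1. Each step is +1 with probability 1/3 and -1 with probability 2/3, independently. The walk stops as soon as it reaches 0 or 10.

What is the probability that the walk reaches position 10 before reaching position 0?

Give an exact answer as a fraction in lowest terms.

Answer: 1/1023

Derivation:
Biased walk: p = 1/3, q = 2/3, r = q/p = 2
Gambler's ruin: P(hit 10 before 0 | start at 1) = (1 - r^a)/(1 - r^N)
r^1 = 2; r^10 = 1024
P = (1 - 2) / (1 - 1024) = -1 / -1023 = 1/1023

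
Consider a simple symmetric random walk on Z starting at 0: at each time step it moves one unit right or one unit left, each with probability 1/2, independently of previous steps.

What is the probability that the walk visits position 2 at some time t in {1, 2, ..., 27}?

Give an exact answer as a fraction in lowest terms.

Count via complement. Let g(t,s) = #length-t paths at position s with S_1..S_t all ≠ 2.
g(t,s) = g(t-1,s-1) + g(t-1,s+1) for s ≠ 2; g(t,2) = 0.
t=0: g(0,0)=1
t=1: g(1,-1)=1 g(1,1)=1
t=2: g(2,-2)=1 g(2,0)=2
t=3: g(3,-3)=1 g(3,-1)=3 g(3,1)=2
t=4: g(4,-4)=1 g(4,-2)=4 g(4,0)=5
t=5: g(5,-5)=1 g(5,-3)=5 g(5,-1)=9 g(5,1)=5
t=6: g(6,-6)=1 g(6,-4)=6 g(6,-2)=14 g(6,0)=14
t=7: g(7,-7)=1 g(7,-5)=7 g(7,-3)=20 g(7,-1)=28 g(7,1)=14
t=8: g(8,-8)=1 g(8,-6)=8 g(8,-4)=27 g(8,-2)=48 g(8,0)=42
t=9: g(9,-9)=1 g(9,-7)=9 g(9,-5)=35 g(9,-3)=75 g(9,-1)=90 g(9,1)=42
t=10: g(10,-10)=1 g(10,-8)=10 g(10,-6)=44 g(10,-4)=110 g(10,-2)=165 g(10,0)=132
t=11: g(11,-11)=1 g(11,-9)=11 g(11,-7)=54 g(11,-5)=154 g(11,-3)=275 g(11,-1)=297 g(11,1)=132
t=12: g(12,-12)=1 g(12,-10)=12 g(12,-8)=65 g(12,-6)=208 g(12,-4)=429 g(12,-2)=572 g(12,0)=429
t=13: g(13,-13)=1 g(13,-11)=13 g(13,-9)=77 g(13,-7)=273 g(13,-5)=637 g(13,-3)=1001 g(13,-1)=1001 g(13,1)=429
t=14: g(14,-14)=1 g(14,-12)=14 g(14,-10)=90 g(14,-8)=350 g(14,-6)=910 g(14,-4)=1638 g(14,-2)=2002 g(14,0)=1430
t=15: g(15,-15)=1 g(15,-13)=15 g(15,-11)=104 g(15,-9)=440 g(15,-7)=1260 g(15,-5)=2548 g(15,-3)=3640 g(15,-1)=3432 g(15,1)=1430
t=16: g(16,-16)=1 g(16,-14)=16 g(16,-12)=119 g(16,-10)=544 g(16,-8)=1700 g(16,-6)=3808 g(16,-4)=6188 g(16,-2)=7072 g(16,0)=4862
t=17: g(17,-17)=1 g(17,-15)=17 g(17,-13)=135 g(17,-11)=663 g(17,-9)=2244 g(17,-7)=5508 g(17,-5)=9996 g(17,-3)=13260 g(17,-1)=11934 g(17,1)=4862
t=18: g(18,-18)=1 g(18,-16)=18 g(18,-14)=152 g(18,-12)=798 g(18,-10)=2907 g(18,-8)=7752 g(18,-6)=15504 g(18,-4)=23256 g(18,-2)=25194 g(18,0)=16796
t=19: g(19,-19)=1 g(19,-17)=19 g(19,-15)=170 g(19,-13)=950 g(19,-11)=3705 g(19,-9)=10659 g(19,-7)=23256 g(19,-5)=38760 g(19,-3)=48450 g(19,-1)=41990 g(19,1)=16796
t=20: g(20,-20)=1 g(20,-18)=20 g(20,-16)=189 g(20,-14)=1120 g(20,-12)=4655 g(20,-10)=14364 g(20,-8)=33915 g(20,-6)=62016 g(20,-4)=87210 g(20,-2)=90440 g(20,0)=58786
t=21: g(21,-21)=1 g(21,-19)=21 g(21,-17)=209 g(21,-15)=1309 g(21,-13)=5775 g(21,-11)=19019 g(21,-9)=48279 g(21,-7)=95931 g(21,-5)=149226 g(21,-3)=177650 g(21,-1)=149226 g(21,1)=58786
t=22: g(22,-22)=1 g(22,-20)=22 g(22,-18)=230 g(22,-16)=1518 g(22,-14)=7084 g(22,-12)=24794 g(22,-10)=67298 g(22,-8)=144210 g(22,-6)=245157 g(22,-4)=326876 g(22,-2)=326876 g(22,0)=208012
t=23: g(23,-23)=1 g(23,-21)=23 g(23,-19)=252 g(23,-17)=1748 g(23,-15)=8602 g(23,-13)=31878 g(23,-11)=92092 g(23,-9)=211508 g(23,-7)=389367 g(23,-5)=572033 g(23,-3)=653752 g(23,-1)=534888 g(23,1)=208012
t=24: g(24,-24)=1 g(24,-22)=24 g(24,-20)=275 g(24,-18)=2000 g(24,-16)=10350 g(24,-14)=40480 g(24,-12)=123970 g(24,-10)=303600 g(24,-8)=600875 g(24,-6)=961400 g(24,-4)=1225785 g(24,-2)=1188640 g(24,0)=742900
t=25: g(25,-25)=1 g(25,-23)=25 g(25,-21)=299 g(25,-19)=2275 g(25,-17)=12350 g(25,-15)=50830 g(25,-13)=164450 g(25,-11)=427570 g(25,-9)=904475 g(25,-7)=1562275 g(25,-5)=2187185 g(25,-3)=2414425 g(25,-1)=1931540 g(25,1)=742900
t=26: g(26,-26)=1 g(26,-24)=26 g(26,-22)=324 g(26,-20)=2574 g(26,-18)=14625 g(26,-16)=63180 g(26,-14)=215280 g(26,-12)=592020 g(26,-10)=1332045 g(26,-8)=2466750 g(26,-6)=3749460 g(26,-4)=4601610 g(26,-2)=4345965 g(26,0)=2674440
t=27: g(27,-27)=1 g(27,-25)=27 g(27,-23)=350 g(27,-21)=2898 g(27,-19)=17199 g(27,-17)=77805 g(27,-15)=278460 g(27,-13)=807300 g(27,-11)=1924065 g(27,-9)=3798795 g(27,-7)=6216210 g(27,-5)=8351070 g(27,-3)=8947575 g(27,-1)=7020405 g(27,1)=2674440
Paths never hitting 2: Σ_s g(27,s) = 40116600
Paths hitting 2: 2^27 - 40116600 = 94101128
P = 94101128/134217728 = 11762641/16777216

Answer: 11762641/16777216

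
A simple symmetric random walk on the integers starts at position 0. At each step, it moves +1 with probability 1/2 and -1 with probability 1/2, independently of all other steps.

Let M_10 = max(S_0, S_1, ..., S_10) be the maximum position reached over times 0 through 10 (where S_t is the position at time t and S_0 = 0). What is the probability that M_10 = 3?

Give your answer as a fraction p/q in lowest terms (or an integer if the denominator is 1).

Let M_10 = max(S_0,...,S_10). Use the reflection principle: for j ≥ 1, #{paths with M_10 ≥ j} = #{S_10 ≥ j} + #{S_10 ≥ j+1}.
By reflection, #{M_10 ≥ 3} = #{S_10 ≥ 3} + #{S_10 ≥ 4} = 176 + 176 = 352.
#{M_10 ≥ 4} = #{S_10 ≥ 4} + #{S_10 ≥ 5} = 176 + 56 = 232.
#{M_10 = 3} = 352 - 232 = 120.
P(M_10 = 3) = 120/1024 = 15/128

Answer: 15/128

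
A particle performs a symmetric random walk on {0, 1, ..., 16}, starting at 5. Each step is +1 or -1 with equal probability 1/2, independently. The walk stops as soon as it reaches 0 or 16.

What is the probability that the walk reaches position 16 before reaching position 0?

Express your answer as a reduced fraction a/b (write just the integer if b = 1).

Symmetric walk (p = 1/2): the harmonic-function argument gives P(hit 16 before 0 | start at 5) = a/N.
P = 5/16 = 5/16

Answer: 5/16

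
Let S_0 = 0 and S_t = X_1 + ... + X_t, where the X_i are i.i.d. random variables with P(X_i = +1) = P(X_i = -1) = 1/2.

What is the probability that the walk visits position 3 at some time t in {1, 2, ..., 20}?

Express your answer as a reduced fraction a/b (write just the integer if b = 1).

Answer: 131975/262144

Derivation:
Count via complement. Let g(t,s) = #length-t paths at position s with S_1..S_t all ≠ 3.
g(t,s) = g(t-1,s-1) + g(t-1,s+1) for s ≠ 3; g(t,3) = 0.
t=0: g(0,0)=1
t=1: g(1,-1)=1 g(1,1)=1
t=2: g(2,-2)=1 g(2,0)=2 g(2,2)=1
t=3: g(3,-3)=1 g(3,-1)=3 g(3,1)=3
t=4: g(4,-4)=1 g(4,-2)=4 g(4,0)=6 g(4,2)=3
t=5: g(5,-5)=1 g(5,-3)=5 g(5,-1)=10 g(5,1)=9
t=6: g(6,-6)=1 g(6,-4)=6 g(6,-2)=15 g(6,0)=19 g(6,2)=9
t=7: g(7,-7)=1 g(7,-5)=7 g(7,-3)=21 g(7,-1)=34 g(7,1)=28
t=8: g(8,-8)=1 g(8,-6)=8 g(8,-4)=28 g(8,-2)=55 g(8,0)=62 g(8,2)=28
t=9: g(9,-9)=1 g(9,-7)=9 g(9,-5)=36 g(9,-3)=83 g(9,-1)=117 g(9,1)=90
t=10: g(10,-10)=1 g(10,-8)=10 g(10,-6)=45 g(10,-4)=119 g(10,-2)=200 g(10,0)=207 g(10,2)=90
t=11: g(11,-11)=1 g(11,-9)=11 g(11,-7)=55 g(11,-5)=164 g(11,-3)=319 g(11,-1)=407 g(11,1)=297
t=12: g(12,-12)=1 g(12,-10)=12 g(12,-8)=66 g(12,-6)=219 g(12,-4)=483 g(12,-2)=726 g(12,0)=704 g(12,2)=297
t=13: g(13,-13)=1 g(13,-11)=13 g(13,-9)=78 g(13,-7)=285 g(13,-5)=702 g(13,-3)=1209 g(13,-1)=1430 g(13,1)=1001
t=14: g(14,-14)=1 g(14,-12)=14 g(14,-10)=91 g(14,-8)=363 g(14,-6)=987 g(14,-4)=1911 g(14,-2)=2639 g(14,0)=2431 g(14,2)=1001
t=15: g(15,-15)=1 g(15,-13)=15 g(15,-11)=105 g(15,-9)=454 g(15,-7)=1350 g(15,-5)=2898 g(15,-3)=4550 g(15,-1)=5070 g(15,1)=3432
t=16: g(16,-16)=1 g(16,-14)=16 g(16,-12)=120 g(16,-10)=559 g(16,-8)=1804 g(16,-6)=4248 g(16,-4)=7448 g(16,-2)=9620 g(16,0)=8502 g(16,2)=3432
t=17: g(17,-17)=1 g(17,-15)=17 g(17,-13)=136 g(17,-11)=679 g(17,-9)=2363 g(17,-7)=6052 g(17,-5)=11696 g(17,-3)=17068 g(17,-1)=18122 g(17,1)=11934
t=18: g(18,-18)=1 g(18,-16)=18 g(18,-14)=153 g(18,-12)=815 g(18,-10)=3042 g(18,-8)=8415 g(18,-6)=17748 g(18,-4)=28764 g(18,-2)=35190 g(18,0)=30056 g(18,2)=11934
t=19: g(19,-19)=1 g(19,-17)=19 g(19,-15)=171 g(19,-13)=968 g(19,-11)=3857 g(19,-9)=11457 g(19,-7)=26163 g(19,-5)=46512 g(19,-3)=63954 g(19,-1)=65246 g(19,1)=41990
t=20: g(20,-20)=1 g(20,-18)=20 g(20,-16)=190 g(20,-14)=1139 g(20,-12)=4825 g(20,-10)=15314 g(20,-8)=37620 g(20,-6)=72675 g(20,-4)=110466 g(20,-2)=129200 g(20,0)=107236 g(20,2)=41990
Paths never hitting 3: Σ_s g(20,s) = 520676
Paths hitting 3: 2^20 - 520676 = 527900
P = 527900/1048576 = 131975/262144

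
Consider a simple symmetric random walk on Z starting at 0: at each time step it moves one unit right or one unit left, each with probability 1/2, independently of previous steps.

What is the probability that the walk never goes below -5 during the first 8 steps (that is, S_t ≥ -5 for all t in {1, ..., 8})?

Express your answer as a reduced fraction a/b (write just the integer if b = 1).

Answer: 123/128

Derivation:
Let f(t,s) = #length-t paths at position s with S_1..S_t all ≥ -5.
f(t,s) = f(t-1,s-1) + f(t-1,s+1) for s ≥ -5; f(t,s) = 0 for s < -5.
t=0: f(0,0)=1
t=1: f(1,-1)=1 f(1,1)=1
t=2: f(2,-2)=1 f(2,0)=2 f(2,2)=1
t=3: f(3,-3)=1 f(3,-1)=3 f(3,1)=3 f(3,3)=1
t=4: f(4,-4)=1 f(4,-2)=4 f(4,0)=6 f(4,2)=4 f(4,4)=1
t=5: f(5,-5)=1 f(5,-3)=5 f(5,-1)=10 f(5,1)=10 f(5,3)=5 f(5,5)=1
t=6: f(6,-4)=6 f(6,-2)=15 f(6,0)=20 f(6,2)=15 f(6,4)=6 f(6,6)=1
t=7: f(7,-5)=6 f(7,-3)=21 f(7,-1)=35 f(7,1)=35 f(7,3)=21 f(7,5)=7 f(7,7)=1
t=8: f(8,-4)=27 f(8,-2)=56 f(8,0)=70 f(8,2)=56 f(8,4)=28 f(8,6)=8 f(8,8)=1
Σ_s f(8,s) = 246
P = 246/256 = 123/128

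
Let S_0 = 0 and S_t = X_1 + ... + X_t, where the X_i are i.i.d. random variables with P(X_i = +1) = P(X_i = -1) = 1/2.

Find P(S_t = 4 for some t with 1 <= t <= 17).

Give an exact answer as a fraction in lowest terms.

Count via complement. Let g(t,s) = #length-t paths at position s with S_1..S_t all ≠ 4.
g(t,s) = g(t-1,s-1) + g(t-1,s+1) for s ≠ 4; g(t,4) = 0.
t=0: g(0,0)=1
t=1: g(1,-1)=1 g(1,1)=1
t=2: g(2,-2)=1 g(2,0)=2 g(2,2)=1
t=3: g(3,-3)=1 g(3,-1)=3 g(3,1)=3 g(3,3)=1
t=4: g(4,-4)=1 g(4,-2)=4 g(4,0)=6 g(4,2)=4
t=5: g(5,-5)=1 g(5,-3)=5 g(5,-1)=10 g(5,1)=10 g(5,3)=4
t=6: g(6,-6)=1 g(6,-4)=6 g(6,-2)=15 g(6,0)=20 g(6,2)=14
t=7: g(7,-7)=1 g(7,-5)=7 g(7,-3)=21 g(7,-1)=35 g(7,1)=34 g(7,3)=14
t=8: g(8,-8)=1 g(8,-6)=8 g(8,-4)=28 g(8,-2)=56 g(8,0)=69 g(8,2)=48
t=9: g(9,-9)=1 g(9,-7)=9 g(9,-5)=36 g(9,-3)=84 g(9,-1)=125 g(9,1)=117 g(9,3)=48
t=10: g(10,-10)=1 g(10,-8)=10 g(10,-6)=45 g(10,-4)=120 g(10,-2)=209 g(10,0)=242 g(10,2)=165
t=11: g(11,-11)=1 g(11,-9)=11 g(11,-7)=55 g(11,-5)=165 g(11,-3)=329 g(11,-1)=451 g(11,1)=407 g(11,3)=165
t=12: g(12,-12)=1 g(12,-10)=12 g(12,-8)=66 g(12,-6)=220 g(12,-4)=494 g(12,-2)=780 g(12,0)=858 g(12,2)=572
t=13: g(13,-13)=1 g(13,-11)=13 g(13,-9)=78 g(13,-7)=286 g(13,-5)=714 g(13,-3)=1274 g(13,-1)=1638 g(13,1)=1430 g(13,3)=572
t=14: g(14,-14)=1 g(14,-12)=14 g(14,-10)=91 g(14,-8)=364 g(14,-6)=1000 g(14,-4)=1988 g(14,-2)=2912 g(14,0)=3068 g(14,2)=2002
t=15: g(15,-15)=1 g(15,-13)=15 g(15,-11)=105 g(15,-9)=455 g(15,-7)=1364 g(15,-5)=2988 g(15,-3)=4900 g(15,-1)=5980 g(15,1)=5070 g(15,3)=2002
t=16: g(16,-16)=1 g(16,-14)=16 g(16,-12)=120 g(16,-10)=560 g(16,-8)=1819 g(16,-6)=4352 g(16,-4)=7888 g(16,-2)=10880 g(16,0)=11050 g(16,2)=7072
t=17: g(17,-17)=1 g(17,-15)=17 g(17,-13)=136 g(17,-11)=680 g(17,-9)=2379 g(17,-7)=6171 g(17,-5)=12240 g(17,-3)=18768 g(17,-1)=21930 g(17,1)=18122 g(17,3)=7072
Paths never hitting 4: Σ_s g(17,s) = 87516
Paths hitting 4: 2^17 - 87516 = 43556
P = 43556/131072 = 10889/32768

Answer: 10889/32768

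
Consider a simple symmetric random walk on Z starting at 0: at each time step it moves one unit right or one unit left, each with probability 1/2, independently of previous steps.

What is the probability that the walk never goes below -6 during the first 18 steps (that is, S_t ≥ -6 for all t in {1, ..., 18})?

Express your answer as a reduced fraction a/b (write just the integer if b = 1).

Answer: 14807/16384

Derivation:
Let f(t,s) = #length-t paths at position s with S_1..S_t all ≥ -6.
f(t,s) = f(t-1,s-1) + f(t-1,s+1) for s ≥ -6; f(t,s) = 0 for s < -6.
t=0: f(0,0)=1
t=1: f(1,-1)=1 f(1,1)=1
t=2: f(2,-2)=1 f(2,0)=2 f(2,2)=1
t=3: f(3,-3)=1 f(3,-1)=3 f(3,1)=3 f(3,3)=1
t=4: f(4,-4)=1 f(4,-2)=4 f(4,0)=6 f(4,2)=4 f(4,4)=1
t=5: f(5,-5)=1 f(5,-3)=5 f(5,-1)=10 f(5,1)=10 f(5,3)=5 f(5,5)=1
t=6: f(6,-6)=1 f(6,-4)=6 f(6,-2)=15 f(6,0)=20 f(6,2)=15 f(6,4)=6 f(6,6)=1
t=7: f(7,-5)=7 f(7,-3)=21 f(7,-1)=35 f(7,1)=35 f(7,3)=21 f(7,5)=7 f(7,7)=1
t=8: f(8,-6)=7 f(8,-4)=28 f(8,-2)=56 f(8,0)=70 f(8,2)=56 f(8,4)=28 f(8,6)=8 f(8,8)=1
t=9: f(9,-5)=35 f(9,-3)=84 f(9,-1)=126 f(9,1)=126 f(9,3)=84 f(9,5)=36 f(9,7)=9 f(9,9)=1
t=10: f(10,-6)=35 f(10,-4)=119 f(10,-2)=210 f(10,0)=252 f(10,2)=210 f(10,4)=120 f(10,6)=45 f(10,8)=10 f(10,10)=1
t=11: f(11,-5)=154 f(11,-3)=329 f(11,-1)=462 f(11,1)=462 f(11,3)=330 f(11,5)=165 f(11,7)=55 f(11,9)=11 f(11,11)=1
t=12: f(12,-6)=154 f(12,-4)=483 f(12,-2)=791 f(12,0)=924 f(12,2)=792 f(12,4)=495 f(12,6)=220 f(12,8)=66 f(12,10)=12 f(12,12)=1
t=13: f(13,-5)=637 f(13,-3)=1274 f(13,-1)=1715 f(13,1)=1716 f(13,3)=1287 f(13,5)=715 f(13,7)=286 f(13,9)=78 f(13,11)=13 f(13,13)=1
t=14: f(14,-6)=637 f(14,-4)=1911 f(14,-2)=2989 f(14,0)=3431 f(14,2)=3003 f(14,4)=2002 f(14,6)=1001 f(14,8)=364 f(14,10)=91 f(14,12)=14 f(14,14)=1
t=15: f(15,-5)=2548 f(15,-3)=4900 f(15,-1)=6420 f(15,1)=6434 f(15,3)=5005 f(15,5)=3003 f(15,7)=1365 f(15,9)=455 f(15,11)=105 f(15,13)=15 f(15,15)=1
t=16: f(16,-6)=2548 f(16,-4)=7448 f(16,-2)=11320 f(16,0)=12854 f(16,2)=11439 f(16,4)=8008 f(16,6)=4368 f(16,8)=1820 f(16,10)=560 f(16,12)=120 f(16,14)=16 f(16,16)=1
t=17: f(17,-5)=9996 f(17,-3)=18768 f(17,-1)=24174 f(17,1)=24293 f(17,3)=19447 f(17,5)=12376 f(17,7)=6188 f(17,9)=2380 f(17,11)=680 f(17,13)=136 f(17,15)=17 f(17,17)=1
t=18: f(18,-6)=9996 f(18,-4)=28764 f(18,-2)=42942 f(18,0)=48467 f(18,2)=43740 f(18,4)=31823 f(18,6)=18564 f(18,8)=8568 f(18,10)=3060 f(18,12)=816 f(18,14)=153 f(18,16)=18 f(18,18)=1
Σ_s f(18,s) = 236912
P = 236912/262144 = 14807/16384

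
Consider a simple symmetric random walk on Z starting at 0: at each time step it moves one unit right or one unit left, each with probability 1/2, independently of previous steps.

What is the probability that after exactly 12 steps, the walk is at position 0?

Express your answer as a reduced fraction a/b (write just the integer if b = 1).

To return to 0 after 12 steps: need exactly 6 steps of +1 and 6 of -1.
Favorable paths: C(12,6) = 924
Total paths: 2^12 = 4096
P = 924/4096 = 231/1024

Answer: 231/1024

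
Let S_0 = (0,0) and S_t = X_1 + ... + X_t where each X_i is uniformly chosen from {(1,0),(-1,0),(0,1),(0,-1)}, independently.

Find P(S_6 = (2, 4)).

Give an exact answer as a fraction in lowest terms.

Answer: 15/4096

Derivation:
Let h be the number of horizontal steps (so 6-h are vertical). To end at (2,4) need (h+2)/2 right-steps and ((6-h)+4)/2 up-steps.
Sum over h with 2 ≤ h ≤ 2, h ≡ 0 (mod 2), 6-h ≡ 0 (mod 2):
h=2: C(6,2)·C(2,2)·C(4,4) = 15·1·1 = 15
Total favorable: 15
Total paths: 4^6 = 4096
P = 15/4096 = 15/4096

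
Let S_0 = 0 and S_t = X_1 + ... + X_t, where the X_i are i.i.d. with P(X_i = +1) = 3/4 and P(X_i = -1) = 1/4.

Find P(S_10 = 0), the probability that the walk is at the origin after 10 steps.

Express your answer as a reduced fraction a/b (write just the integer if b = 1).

To be at 0 after 10 steps: need exactly 5 steps of +1 and 5 of -1.
Number of such sequences: C(10,5) = 252
Each has probability (3/4)^5 · (1/4)^5 = 243/1048576
P = 252 · 243/1048576 = 15309/262144

Answer: 15309/262144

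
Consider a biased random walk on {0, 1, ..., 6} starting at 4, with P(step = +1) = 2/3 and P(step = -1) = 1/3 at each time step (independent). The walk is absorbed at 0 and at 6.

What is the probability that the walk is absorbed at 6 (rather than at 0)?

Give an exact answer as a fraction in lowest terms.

Biased walk: p = 2/3, q = 1/3, r = q/p = 1/2
Gambler's ruin: P(hit 6 before 0 | start at 4) = (1 - r^a)/(1 - r^N)
r^4 = 1/16; r^6 = 1/64
P = (1 - 1/16) / (1 - 1/64) = 15/16 / 63/64 = 20/21

Answer: 20/21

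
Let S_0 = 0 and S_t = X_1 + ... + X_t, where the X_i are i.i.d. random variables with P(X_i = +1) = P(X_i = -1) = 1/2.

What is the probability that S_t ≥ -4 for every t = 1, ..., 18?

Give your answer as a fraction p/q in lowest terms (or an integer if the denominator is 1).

Answer: 24973/32768

Derivation:
Let f(t,s) = #length-t paths at position s with S_1..S_t all ≥ -4.
f(t,s) = f(t-1,s-1) + f(t-1,s+1) for s ≥ -4; f(t,s) = 0 for s < -4.
t=0: f(0,0)=1
t=1: f(1,-1)=1 f(1,1)=1
t=2: f(2,-2)=1 f(2,0)=2 f(2,2)=1
t=3: f(3,-3)=1 f(3,-1)=3 f(3,1)=3 f(3,3)=1
t=4: f(4,-4)=1 f(4,-2)=4 f(4,0)=6 f(4,2)=4 f(4,4)=1
t=5: f(5,-3)=5 f(5,-1)=10 f(5,1)=10 f(5,3)=5 f(5,5)=1
t=6: f(6,-4)=5 f(6,-2)=15 f(6,0)=20 f(6,2)=15 f(6,4)=6 f(6,6)=1
t=7: f(7,-3)=20 f(7,-1)=35 f(7,1)=35 f(7,3)=21 f(7,5)=7 f(7,7)=1
t=8: f(8,-4)=20 f(8,-2)=55 f(8,0)=70 f(8,2)=56 f(8,4)=28 f(8,6)=8 f(8,8)=1
t=9: f(9,-3)=75 f(9,-1)=125 f(9,1)=126 f(9,3)=84 f(9,5)=36 f(9,7)=9 f(9,9)=1
t=10: f(10,-4)=75 f(10,-2)=200 f(10,0)=251 f(10,2)=210 f(10,4)=120 f(10,6)=45 f(10,8)=10 f(10,10)=1
t=11: f(11,-3)=275 f(11,-1)=451 f(11,1)=461 f(11,3)=330 f(11,5)=165 f(11,7)=55 f(11,9)=11 f(11,11)=1
t=12: f(12,-4)=275 f(12,-2)=726 f(12,0)=912 f(12,2)=791 f(12,4)=495 f(12,6)=220 f(12,8)=66 f(12,10)=12 f(12,12)=1
t=13: f(13,-3)=1001 f(13,-1)=1638 f(13,1)=1703 f(13,3)=1286 f(13,5)=715 f(13,7)=286 f(13,9)=78 f(13,11)=13 f(13,13)=1
t=14: f(14,-4)=1001 f(14,-2)=2639 f(14,0)=3341 f(14,2)=2989 f(14,4)=2001 f(14,6)=1001 f(14,8)=364 f(14,10)=91 f(14,12)=14 f(14,14)=1
t=15: f(15,-3)=3640 f(15,-1)=5980 f(15,1)=6330 f(15,3)=4990 f(15,5)=3002 f(15,7)=1365 f(15,9)=455 f(15,11)=105 f(15,13)=15 f(15,15)=1
t=16: f(16,-4)=3640 f(16,-2)=9620 f(16,0)=12310 f(16,2)=11320 f(16,4)=7992 f(16,6)=4367 f(16,8)=1820 f(16,10)=560 f(16,12)=120 f(16,14)=16 f(16,16)=1
t=17: f(17,-3)=13260 f(17,-1)=21930 f(17,1)=23630 f(17,3)=19312 f(17,5)=12359 f(17,7)=6187 f(17,9)=2380 f(17,11)=680 f(17,13)=136 f(17,15)=17 f(17,17)=1
t=18: f(18,-4)=13260 f(18,-2)=35190 f(18,0)=45560 f(18,2)=42942 f(18,4)=31671 f(18,6)=18546 f(18,8)=8567 f(18,10)=3060 f(18,12)=816 f(18,14)=153 f(18,16)=18 f(18,18)=1
Σ_s f(18,s) = 199784
P = 199784/262144 = 24973/32768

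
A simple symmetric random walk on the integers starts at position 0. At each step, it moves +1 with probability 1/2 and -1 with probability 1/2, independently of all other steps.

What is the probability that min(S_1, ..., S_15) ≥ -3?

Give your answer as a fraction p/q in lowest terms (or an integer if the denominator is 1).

Let f(t,s) = #length-t paths at position s with S_1..S_t all ≥ -3.
f(t,s) = f(t-1,s-1) + f(t-1,s+1) for s ≥ -3; f(t,s) = 0 for s < -3.
t=0: f(0,0)=1
t=1: f(1,-1)=1 f(1,1)=1
t=2: f(2,-2)=1 f(2,0)=2 f(2,2)=1
t=3: f(3,-3)=1 f(3,-1)=3 f(3,1)=3 f(3,3)=1
t=4: f(4,-2)=4 f(4,0)=6 f(4,2)=4 f(4,4)=1
t=5: f(5,-3)=4 f(5,-1)=10 f(5,1)=10 f(5,3)=5 f(5,5)=1
t=6: f(6,-2)=14 f(6,0)=20 f(6,2)=15 f(6,4)=6 f(6,6)=1
t=7: f(7,-3)=14 f(7,-1)=34 f(7,1)=35 f(7,3)=21 f(7,5)=7 f(7,7)=1
t=8: f(8,-2)=48 f(8,0)=69 f(8,2)=56 f(8,4)=28 f(8,6)=8 f(8,8)=1
t=9: f(9,-3)=48 f(9,-1)=117 f(9,1)=125 f(9,3)=84 f(9,5)=36 f(9,7)=9 f(9,9)=1
t=10: f(10,-2)=165 f(10,0)=242 f(10,2)=209 f(10,4)=120 f(10,6)=45 f(10,8)=10 f(10,10)=1
t=11: f(11,-3)=165 f(11,-1)=407 f(11,1)=451 f(11,3)=329 f(11,5)=165 f(11,7)=55 f(11,9)=11 f(11,11)=1
t=12: f(12,-2)=572 f(12,0)=858 f(12,2)=780 f(12,4)=494 f(12,6)=220 f(12,8)=66 f(12,10)=12 f(12,12)=1
t=13: f(13,-3)=572 f(13,-1)=1430 f(13,1)=1638 f(13,3)=1274 f(13,5)=714 f(13,7)=286 f(13,9)=78 f(13,11)=13 f(13,13)=1
t=14: f(14,-2)=2002 f(14,0)=3068 f(14,2)=2912 f(14,4)=1988 f(14,6)=1000 f(14,8)=364 f(14,10)=91 f(14,12)=14 f(14,14)=1
t=15: f(15,-3)=2002 f(15,-1)=5070 f(15,1)=5980 f(15,3)=4900 f(15,5)=2988 f(15,7)=1364 f(15,9)=455 f(15,11)=105 f(15,13)=15 f(15,15)=1
Σ_s f(15,s) = 22880
P = 22880/32768 = 715/1024

Answer: 715/1024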